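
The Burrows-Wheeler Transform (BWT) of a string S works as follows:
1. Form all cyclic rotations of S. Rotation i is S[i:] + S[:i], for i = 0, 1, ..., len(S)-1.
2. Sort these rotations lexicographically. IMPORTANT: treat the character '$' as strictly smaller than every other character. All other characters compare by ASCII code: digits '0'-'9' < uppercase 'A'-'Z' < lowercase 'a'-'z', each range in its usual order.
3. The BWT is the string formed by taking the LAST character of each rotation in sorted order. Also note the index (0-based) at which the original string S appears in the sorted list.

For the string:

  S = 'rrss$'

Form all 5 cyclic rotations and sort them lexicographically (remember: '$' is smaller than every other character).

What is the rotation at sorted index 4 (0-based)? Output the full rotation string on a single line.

All 5 rotations (rotation i = S[i:]+S[:i]):
  rot[0] = rrss$
  rot[1] = rss$r
  rot[2] = ss$rr
  rot[3] = s$rrs
  rot[4] = $rrss
Sorted (with $ < everything):
  sorted[0] = $rrss
  sorted[1] = rrss$
  sorted[2] = rss$r
  sorted[3] = s$rrs
  sorted[4] = ss$rr
sorted[4] = ss$rr

Answer: ss$rr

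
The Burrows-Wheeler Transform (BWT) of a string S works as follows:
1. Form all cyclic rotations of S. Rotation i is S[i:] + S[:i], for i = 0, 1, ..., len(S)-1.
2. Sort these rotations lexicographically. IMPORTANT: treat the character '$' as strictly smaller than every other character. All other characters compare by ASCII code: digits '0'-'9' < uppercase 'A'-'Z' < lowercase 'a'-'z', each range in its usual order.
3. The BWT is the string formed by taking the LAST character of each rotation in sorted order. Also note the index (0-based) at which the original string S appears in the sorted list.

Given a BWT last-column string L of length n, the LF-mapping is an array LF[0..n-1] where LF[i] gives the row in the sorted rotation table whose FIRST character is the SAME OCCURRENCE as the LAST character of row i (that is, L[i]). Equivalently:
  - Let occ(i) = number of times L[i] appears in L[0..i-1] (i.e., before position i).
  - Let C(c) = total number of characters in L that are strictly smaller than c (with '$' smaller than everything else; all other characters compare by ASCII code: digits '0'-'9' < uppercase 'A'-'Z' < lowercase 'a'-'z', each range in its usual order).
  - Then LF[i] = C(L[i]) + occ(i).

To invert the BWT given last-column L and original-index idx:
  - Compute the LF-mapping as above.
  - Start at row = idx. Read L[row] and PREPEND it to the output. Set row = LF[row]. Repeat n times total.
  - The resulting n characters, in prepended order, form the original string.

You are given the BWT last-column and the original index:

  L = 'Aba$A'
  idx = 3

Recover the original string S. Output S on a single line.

LF mapping: 1 4 3 0 2
Walk LF starting at row 3, prepending L[row]:
  step 1: row=3, L[3]='$', prepend. Next row=LF[3]=0
  step 2: row=0, L[0]='A', prepend. Next row=LF[0]=1
  step 3: row=1, L[1]='b', prepend. Next row=LF[1]=4
  step 4: row=4, L[4]='A', prepend. Next row=LF[4]=2
  step 5: row=2, L[2]='a', prepend. Next row=LF[2]=3
Reversed output: aAbA$

Answer: aAbA$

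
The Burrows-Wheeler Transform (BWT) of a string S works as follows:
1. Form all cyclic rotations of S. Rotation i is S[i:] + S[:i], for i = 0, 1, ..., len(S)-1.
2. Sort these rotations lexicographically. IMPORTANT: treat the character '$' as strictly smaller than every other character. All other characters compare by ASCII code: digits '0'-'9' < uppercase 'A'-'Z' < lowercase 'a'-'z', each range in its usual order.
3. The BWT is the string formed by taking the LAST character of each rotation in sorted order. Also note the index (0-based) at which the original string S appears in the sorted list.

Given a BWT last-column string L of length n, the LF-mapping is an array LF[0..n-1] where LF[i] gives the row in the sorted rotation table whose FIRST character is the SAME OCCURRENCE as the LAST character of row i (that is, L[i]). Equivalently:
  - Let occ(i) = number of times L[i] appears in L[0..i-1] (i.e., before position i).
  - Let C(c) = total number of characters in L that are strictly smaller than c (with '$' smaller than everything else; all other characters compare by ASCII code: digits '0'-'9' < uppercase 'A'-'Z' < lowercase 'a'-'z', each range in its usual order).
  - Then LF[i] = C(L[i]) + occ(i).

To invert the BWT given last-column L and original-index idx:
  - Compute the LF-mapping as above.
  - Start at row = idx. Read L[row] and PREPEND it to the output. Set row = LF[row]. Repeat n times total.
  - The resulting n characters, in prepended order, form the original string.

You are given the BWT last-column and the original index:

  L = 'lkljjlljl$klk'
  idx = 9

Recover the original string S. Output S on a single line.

Answer: lklkllljkjjl$

Derivation:
LF mapping: 7 4 8 1 2 9 10 3 11 0 5 12 6
Walk LF starting at row 9, prepending L[row]:
  step 1: row=9, L[9]='$', prepend. Next row=LF[9]=0
  step 2: row=0, L[0]='l', prepend. Next row=LF[0]=7
  step 3: row=7, L[7]='j', prepend. Next row=LF[7]=3
  step 4: row=3, L[3]='j', prepend. Next row=LF[3]=1
  step 5: row=1, L[1]='k', prepend. Next row=LF[1]=4
  step 6: row=4, L[4]='j', prepend. Next row=LF[4]=2
  step 7: row=2, L[2]='l', prepend. Next row=LF[2]=8
  step 8: row=8, L[8]='l', prepend. Next row=LF[8]=11
  step 9: row=11, L[11]='l', prepend. Next row=LF[11]=12
  step 10: row=12, L[12]='k', prepend. Next row=LF[12]=6
  step 11: row=6, L[6]='l', prepend. Next row=LF[6]=10
  step 12: row=10, L[10]='k', prepend. Next row=LF[10]=5
  step 13: row=5, L[5]='l', prepend. Next row=LF[5]=9
Reversed output: lklkllljkjjl$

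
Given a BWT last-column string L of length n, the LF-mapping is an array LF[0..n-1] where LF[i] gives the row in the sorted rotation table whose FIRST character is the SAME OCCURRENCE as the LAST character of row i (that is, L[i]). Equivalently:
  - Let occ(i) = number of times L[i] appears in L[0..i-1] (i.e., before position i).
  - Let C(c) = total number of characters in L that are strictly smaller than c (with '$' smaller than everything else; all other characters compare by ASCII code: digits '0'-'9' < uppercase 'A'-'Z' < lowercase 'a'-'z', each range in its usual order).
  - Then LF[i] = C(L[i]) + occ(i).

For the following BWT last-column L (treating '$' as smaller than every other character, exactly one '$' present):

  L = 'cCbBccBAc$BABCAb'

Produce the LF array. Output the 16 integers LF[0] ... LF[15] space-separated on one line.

Answer: 12 8 10 4 13 14 5 1 15 0 6 2 7 9 3 11

Derivation:
Char counts: '$':1, 'A':3, 'B':4, 'C':2, 'b':2, 'c':4
C (first-col start): C('$')=0, C('A')=1, C('B')=4, C('C')=8, C('b')=10, C('c')=12
L[0]='c': occ=0, LF[0]=C('c')+0=12+0=12
L[1]='C': occ=0, LF[1]=C('C')+0=8+0=8
L[2]='b': occ=0, LF[2]=C('b')+0=10+0=10
L[3]='B': occ=0, LF[3]=C('B')+0=4+0=4
L[4]='c': occ=1, LF[4]=C('c')+1=12+1=13
L[5]='c': occ=2, LF[5]=C('c')+2=12+2=14
L[6]='B': occ=1, LF[6]=C('B')+1=4+1=5
L[7]='A': occ=0, LF[7]=C('A')+0=1+0=1
L[8]='c': occ=3, LF[8]=C('c')+3=12+3=15
L[9]='$': occ=0, LF[9]=C('$')+0=0+0=0
L[10]='B': occ=2, LF[10]=C('B')+2=4+2=6
L[11]='A': occ=1, LF[11]=C('A')+1=1+1=2
L[12]='B': occ=3, LF[12]=C('B')+3=4+3=7
L[13]='C': occ=1, LF[13]=C('C')+1=8+1=9
L[14]='A': occ=2, LF[14]=C('A')+2=1+2=3
L[15]='b': occ=1, LF[15]=C('b')+1=10+1=11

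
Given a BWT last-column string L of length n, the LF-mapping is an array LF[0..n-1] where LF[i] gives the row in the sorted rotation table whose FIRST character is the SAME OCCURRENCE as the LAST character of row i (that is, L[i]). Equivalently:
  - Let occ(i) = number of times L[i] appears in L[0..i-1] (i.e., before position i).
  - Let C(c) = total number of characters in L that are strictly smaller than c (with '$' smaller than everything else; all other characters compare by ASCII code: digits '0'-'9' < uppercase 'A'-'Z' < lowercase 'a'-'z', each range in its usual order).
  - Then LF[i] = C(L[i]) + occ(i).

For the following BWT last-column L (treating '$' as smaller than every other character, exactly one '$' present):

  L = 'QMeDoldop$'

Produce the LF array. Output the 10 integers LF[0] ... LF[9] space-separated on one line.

Char counts: '$':1, 'D':1, 'M':1, 'Q':1, 'd':1, 'e':1, 'l':1, 'o':2, 'p':1
C (first-col start): C('$')=0, C('D')=1, C('M')=2, C('Q')=3, C('d')=4, C('e')=5, C('l')=6, C('o')=7, C('p')=9
L[0]='Q': occ=0, LF[0]=C('Q')+0=3+0=3
L[1]='M': occ=0, LF[1]=C('M')+0=2+0=2
L[2]='e': occ=0, LF[2]=C('e')+0=5+0=5
L[3]='D': occ=0, LF[3]=C('D')+0=1+0=1
L[4]='o': occ=0, LF[4]=C('o')+0=7+0=7
L[5]='l': occ=0, LF[5]=C('l')+0=6+0=6
L[6]='d': occ=0, LF[6]=C('d')+0=4+0=4
L[7]='o': occ=1, LF[7]=C('o')+1=7+1=8
L[8]='p': occ=0, LF[8]=C('p')+0=9+0=9
L[9]='$': occ=0, LF[9]=C('$')+0=0+0=0

Answer: 3 2 5 1 7 6 4 8 9 0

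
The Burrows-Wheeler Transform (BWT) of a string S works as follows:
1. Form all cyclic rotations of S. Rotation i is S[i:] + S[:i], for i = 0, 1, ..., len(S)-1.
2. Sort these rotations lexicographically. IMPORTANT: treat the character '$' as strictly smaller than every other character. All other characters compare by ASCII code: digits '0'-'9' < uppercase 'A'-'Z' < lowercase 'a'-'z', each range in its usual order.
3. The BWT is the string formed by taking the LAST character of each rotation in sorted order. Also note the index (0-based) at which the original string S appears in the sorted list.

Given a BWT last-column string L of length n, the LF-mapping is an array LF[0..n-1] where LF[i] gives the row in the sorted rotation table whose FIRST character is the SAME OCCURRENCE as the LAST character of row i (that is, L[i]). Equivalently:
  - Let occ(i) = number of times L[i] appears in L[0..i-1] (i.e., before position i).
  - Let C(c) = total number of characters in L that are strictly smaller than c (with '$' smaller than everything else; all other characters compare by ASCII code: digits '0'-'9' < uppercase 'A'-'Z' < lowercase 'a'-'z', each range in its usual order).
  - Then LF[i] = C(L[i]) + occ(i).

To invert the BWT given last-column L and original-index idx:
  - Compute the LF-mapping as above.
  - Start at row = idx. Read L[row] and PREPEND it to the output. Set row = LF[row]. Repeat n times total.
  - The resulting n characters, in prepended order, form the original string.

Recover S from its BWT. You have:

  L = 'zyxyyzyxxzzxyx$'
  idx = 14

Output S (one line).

Answer: zyzxzyyxxyxyxz$

Derivation:
LF mapping: 11 6 1 7 8 12 9 2 3 13 14 4 10 5 0
Walk LF starting at row 14, prepending L[row]:
  step 1: row=14, L[14]='$', prepend. Next row=LF[14]=0
  step 2: row=0, L[0]='z', prepend. Next row=LF[0]=11
  step 3: row=11, L[11]='x', prepend. Next row=LF[11]=4
  step 4: row=4, L[4]='y', prepend. Next row=LF[4]=8
  step 5: row=8, L[8]='x', prepend. Next row=LF[8]=3
  step 6: row=3, L[3]='y', prepend. Next row=LF[3]=7
  step 7: row=7, L[7]='x', prepend. Next row=LF[7]=2
  step 8: row=2, L[2]='x', prepend. Next row=LF[2]=1
  step 9: row=1, L[1]='y', prepend. Next row=LF[1]=6
  step 10: row=6, L[6]='y', prepend. Next row=LF[6]=9
  step 11: row=9, L[9]='z', prepend. Next row=LF[9]=13
  step 12: row=13, L[13]='x', prepend. Next row=LF[13]=5
  step 13: row=5, L[5]='z', prepend. Next row=LF[5]=12
  step 14: row=12, L[12]='y', prepend. Next row=LF[12]=10
  step 15: row=10, L[10]='z', prepend. Next row=LF[10]=14
Reversed output: zyzxzyyxxyxyxz$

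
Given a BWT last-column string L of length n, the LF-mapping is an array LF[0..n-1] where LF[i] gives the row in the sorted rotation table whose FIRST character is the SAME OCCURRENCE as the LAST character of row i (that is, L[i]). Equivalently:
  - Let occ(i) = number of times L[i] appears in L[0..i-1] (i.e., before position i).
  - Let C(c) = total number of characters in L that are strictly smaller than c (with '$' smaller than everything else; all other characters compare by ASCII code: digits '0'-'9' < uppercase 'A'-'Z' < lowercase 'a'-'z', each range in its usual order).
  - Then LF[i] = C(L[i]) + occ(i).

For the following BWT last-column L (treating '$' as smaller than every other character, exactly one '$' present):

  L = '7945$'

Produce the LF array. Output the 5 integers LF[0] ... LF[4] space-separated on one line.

Char counts: '$':1, '4':1, '5':1, '7':1, '9':1
C (first-col start): C('$')=0, C('4')=1, C('5')=2, C('7')=3, C('9')=4
L[0]='7': occ=0, LF[0]=C('7')+0=3+0=3
L[1]='9': occ=0, LF[1]=C('9')+0=4+0=4
L[2]='4': occ=0, LF[2]=C('4')+0=1+0=1
L[3]='5': occ=0, LF[3]=C('5')+0=2+0=2
L[4]='$': occ=0, LF[4]=C('$')+0=0+0=0

Answer: 3 4 1 2 0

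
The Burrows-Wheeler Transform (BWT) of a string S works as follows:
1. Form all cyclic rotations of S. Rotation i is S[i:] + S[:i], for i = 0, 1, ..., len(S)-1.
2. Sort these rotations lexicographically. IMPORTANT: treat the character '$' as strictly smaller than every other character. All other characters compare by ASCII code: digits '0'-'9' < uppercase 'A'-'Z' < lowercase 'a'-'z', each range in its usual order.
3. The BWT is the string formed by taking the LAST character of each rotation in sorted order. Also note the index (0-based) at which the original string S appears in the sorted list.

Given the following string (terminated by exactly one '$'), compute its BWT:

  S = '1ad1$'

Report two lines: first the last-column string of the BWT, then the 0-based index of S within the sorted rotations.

Answer: 1d$1a
2

Derivation:
All 5 rotations (rotation i = S[i:]+S[:i]):
  rot[0] = 1ad1$
  rot[1] = ad1$1
  rot[2] = d1$1a
  rot[3] = 1$1ad
  rot[4] = $1ad1
Sorted (with $ < everything):
  sorted[0] = $1ad1  (last char: '1')
  sorted[1] = 1$1ad  (last char: 'd')
  sorted[2] = 1ad1$  (last char: '$')
  sorted[3] = ad1$1  (last char: '1')
  sorted[4] = d1$1a  (last char: 'a')
Last column: 1d$1a
Original string S is at sorted index 2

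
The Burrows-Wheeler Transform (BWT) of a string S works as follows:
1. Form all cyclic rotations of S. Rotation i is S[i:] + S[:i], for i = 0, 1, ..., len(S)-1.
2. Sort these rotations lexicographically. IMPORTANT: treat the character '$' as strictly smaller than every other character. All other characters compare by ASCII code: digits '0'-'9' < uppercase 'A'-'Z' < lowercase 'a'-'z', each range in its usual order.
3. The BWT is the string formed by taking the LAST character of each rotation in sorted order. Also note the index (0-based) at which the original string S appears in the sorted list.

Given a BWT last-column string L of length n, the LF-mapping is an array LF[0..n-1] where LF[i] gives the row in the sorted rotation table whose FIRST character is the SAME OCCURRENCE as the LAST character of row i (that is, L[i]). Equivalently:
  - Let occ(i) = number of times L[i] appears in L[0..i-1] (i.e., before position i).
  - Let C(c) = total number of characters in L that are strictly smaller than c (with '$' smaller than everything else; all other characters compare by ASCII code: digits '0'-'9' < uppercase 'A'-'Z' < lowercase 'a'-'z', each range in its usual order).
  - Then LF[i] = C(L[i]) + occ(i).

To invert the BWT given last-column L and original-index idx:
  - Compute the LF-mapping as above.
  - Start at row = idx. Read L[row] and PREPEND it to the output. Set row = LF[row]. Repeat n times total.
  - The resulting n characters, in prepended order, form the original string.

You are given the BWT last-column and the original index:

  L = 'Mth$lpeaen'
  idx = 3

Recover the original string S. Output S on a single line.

Answer: elephantM$

Derivation:
LF mapping: 1 9 5 0 6 8 3 2 4 7
Walk LF starting at row 3, prepending L[row]:
  step 1: row=3, L[3]='$', prepend. Next row=LF[3]=0
  step 2: row=0, L[0]='M', prepend. Next row=LF[0]=1
  step 3: row=1, L[1]='t', prepend. Next row=LF[1]=9
  step 4: row=9, L[9]='n', prepend. Next row=LF[9]=7
  step 5: row=7, L[7]='a', prepend. Next row=LF[7]=2
  step 6: row=2, L[2]='h', prepend. Next row=LF[2]=5
  step 7: row=5, L[5]='p', prepend. Next row=LF[5]=8
  step 8: row=8, L[8]='e', prepend. Next row=LF[8]=4
  step 9: row=4, L[4]='l', prepend. Next row=LF[4]=6
  step 10: row=6, L[6]='e', prepend. Next row=LF[6]=3
Reversed output: elephantM$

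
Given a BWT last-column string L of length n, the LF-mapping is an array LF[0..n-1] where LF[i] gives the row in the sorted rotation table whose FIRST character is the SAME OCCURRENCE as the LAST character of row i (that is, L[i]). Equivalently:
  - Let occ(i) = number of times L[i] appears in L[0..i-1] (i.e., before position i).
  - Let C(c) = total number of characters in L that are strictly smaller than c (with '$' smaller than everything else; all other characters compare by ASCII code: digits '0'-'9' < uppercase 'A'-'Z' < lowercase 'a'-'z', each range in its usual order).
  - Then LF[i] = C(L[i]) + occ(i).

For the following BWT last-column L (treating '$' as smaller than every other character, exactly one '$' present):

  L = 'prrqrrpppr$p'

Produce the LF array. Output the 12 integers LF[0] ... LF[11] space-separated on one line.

Char counts: '$':1, 'p':5, 'q':1, 'r':5
C (first-col start): C('$')=0, C('p')=1, C('q')=6, C('r')=7
L[0]='p': occ=0, LF[0]=C('p')+0=1+0=1
L[1]='r': occ=0, LF[1]=C('r')+0=7+0=7
L[2]='r': occ=1, LF[2]=C('r')+1=7+1=8
L[3]='q': occ=0, LF[3]=C('q')+0=6+0=6
L[4]='r': occ=2, LF[4]=C('r')+2=7+2=9
L[5]='r': occ=3, LF[5]=C('r')+3=7+3=10
L[6]='p': occ=1, LF[6]=C('p')+1=1+1=2
L[7]='p': occ=2, LF[7]=C('p')+2=1+2=3
L[8]='p': occ=3, LF[8]=C('p')+3=1+3=4
L[9]='r': occ=4, LF[9]=C('r')+4=7+4=11
L[10]='$': occ=0, LF[10]=C('$')+0=0+0=0
L[11]='p': occ=4, LF[11]=C('p')+4=1+4=5

Answer: 1 7 8 6 9 10 2 3 4 11 0 5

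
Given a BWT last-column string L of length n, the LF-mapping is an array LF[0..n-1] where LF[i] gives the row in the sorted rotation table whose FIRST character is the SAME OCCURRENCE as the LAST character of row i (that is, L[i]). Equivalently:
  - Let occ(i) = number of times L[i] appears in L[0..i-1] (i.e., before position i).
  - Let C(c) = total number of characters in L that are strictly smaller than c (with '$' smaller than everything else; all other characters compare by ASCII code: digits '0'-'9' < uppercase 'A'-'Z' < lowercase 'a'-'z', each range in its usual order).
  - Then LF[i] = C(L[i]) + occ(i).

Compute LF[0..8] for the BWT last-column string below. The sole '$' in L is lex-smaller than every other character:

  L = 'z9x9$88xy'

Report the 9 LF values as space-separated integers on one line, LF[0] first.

Char counts: '$':1, '8':2, '9':2, 'x':2, 'y':1, 'z':1
C (first-col start): C('$')=0, C('8')=1, C('9')=3, C('x')=5, C('y')=7, C('z')=8
L[0]='z': occ=0, LF[0]=C('z')+0=8+0=8
L[1]='9': occ=0, LF[1]=C('9')+0=3+0=3
L[2]='x': occ=0, LF[2]=C('x')+0=5+0=5
L[3]='9': occ=1, LF[3]=C('9')+1=3+1=4
L[4]='$': occ=0, LF[4]=C('$')+0=0+0=0
L[5]='8': occ=0, LF[5]=C('8')+0=1+0=1
L[6]='8': occ=1, LF[6]=C('8')+1=1+1=2
L[7]='x': occ=1, LF[7]=C('x')+1=5+1=6
L[8]='y': occ=0, LF[8]=C('y')+0=7+0=7

Answer: 8 3 5 4 0 1 2 6 7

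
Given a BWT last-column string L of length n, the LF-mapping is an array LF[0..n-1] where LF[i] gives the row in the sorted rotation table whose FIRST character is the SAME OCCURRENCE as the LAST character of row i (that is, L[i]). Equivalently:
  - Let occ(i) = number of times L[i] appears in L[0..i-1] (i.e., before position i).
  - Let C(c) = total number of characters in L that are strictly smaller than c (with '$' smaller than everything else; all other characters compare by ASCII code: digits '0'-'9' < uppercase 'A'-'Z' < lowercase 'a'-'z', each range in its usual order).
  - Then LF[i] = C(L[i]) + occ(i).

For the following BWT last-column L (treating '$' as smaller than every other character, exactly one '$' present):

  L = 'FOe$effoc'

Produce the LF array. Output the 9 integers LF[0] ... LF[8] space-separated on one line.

Answer: 1 2 4 0 5 6 7 8 3

Derivation:
Char counts: '$':1, 'F':1, 'O':1, 'c':1, 'e':2, 'f':2, 'o':1
C (first-col start): C('$')=0, C('F')=1, C('O')=2, C('c')=3, C('e')=4, C('f')=6, C('o')=8
L[0]='F': occ=0, LF[0]=C('F')+0=1+0=1
L[1]='O': occ=0, LF[1]=C('O')+0=2+0=2
L[2]='e': occ=0, LF[2]=C('e')+0=4+0=4
L[3]='$': occ=0, LF[3]=C('$')+0=0+0=0
L[4]='e': occ=1, LF[4]=C('e')+1=4+1=5
L[5]='f': occ=0, LF[5]=C('f')+0=6+0=6
L[6]='f': occ=1, LF[6]=C('f')+1=6+1=7
L[7]='o': occ=0, LF[7]=C('o')+0=8+0=8
L[8]='c': occ=0, LF[8]=C('c')+0=3+0=3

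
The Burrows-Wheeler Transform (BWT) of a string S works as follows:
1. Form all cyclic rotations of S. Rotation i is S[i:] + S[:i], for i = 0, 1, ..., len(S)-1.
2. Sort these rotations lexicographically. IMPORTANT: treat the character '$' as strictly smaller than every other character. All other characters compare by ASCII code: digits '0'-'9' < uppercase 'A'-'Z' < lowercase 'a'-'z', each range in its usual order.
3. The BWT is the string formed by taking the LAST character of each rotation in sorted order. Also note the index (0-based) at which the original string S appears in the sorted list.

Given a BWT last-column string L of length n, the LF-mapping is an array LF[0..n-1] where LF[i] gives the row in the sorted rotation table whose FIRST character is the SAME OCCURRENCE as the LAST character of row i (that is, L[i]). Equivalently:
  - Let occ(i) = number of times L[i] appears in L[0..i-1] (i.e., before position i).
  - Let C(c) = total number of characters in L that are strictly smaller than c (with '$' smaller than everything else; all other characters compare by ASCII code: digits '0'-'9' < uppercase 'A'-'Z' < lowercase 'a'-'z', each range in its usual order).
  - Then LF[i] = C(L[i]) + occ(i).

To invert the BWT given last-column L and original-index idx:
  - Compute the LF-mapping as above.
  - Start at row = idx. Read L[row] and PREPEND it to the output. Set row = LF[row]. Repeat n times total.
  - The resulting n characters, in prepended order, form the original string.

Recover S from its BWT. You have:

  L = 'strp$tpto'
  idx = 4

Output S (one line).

LF mapping: 5 6 4 2 0 7 3 8 1
Walk LF starting at row 4, prepending L[row]:
  step 1: row=4, L[4]='$', prepend. Next row=LF[4]=0
  step 2: row=0, L[0]='s', prepend. Next row=LF[0]=5
  step 3: row=5, L[5]='t', prepend. Next row=LF[5]=7
  step 4: row=7, L[7]='t', prepend. Next row=LF[7]=8
  step 5: row=8, L[8]='o', prepend. Next row=LF[8]=1
  step 6: row=1, L[1]='t', prepend. Next row=LF[1]=6
  step 7: row=6, L[6]='p', prepend. Next row=LF[6]=3
  step 8: row=3, L[3]='p', prepend. Next row=LF[3]=2
  step 9: row=2, L[2]='r', prepend. Next row=LF[2]=4
Reversed output: rpptotts$

Answer: rpptotts$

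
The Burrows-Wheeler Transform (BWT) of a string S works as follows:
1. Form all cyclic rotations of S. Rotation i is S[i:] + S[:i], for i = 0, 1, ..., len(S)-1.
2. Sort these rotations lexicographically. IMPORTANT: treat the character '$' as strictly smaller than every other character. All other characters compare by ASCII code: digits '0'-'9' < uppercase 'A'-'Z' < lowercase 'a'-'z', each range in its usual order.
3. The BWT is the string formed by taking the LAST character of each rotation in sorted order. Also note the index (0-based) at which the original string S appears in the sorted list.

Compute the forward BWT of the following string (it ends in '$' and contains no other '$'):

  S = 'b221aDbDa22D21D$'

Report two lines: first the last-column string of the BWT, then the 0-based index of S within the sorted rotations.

All 16 rotations (rotation i = S[i:]+S[:i]):
  rot[0] = b221aDbDa22D21D$
  rot[1] = 221aDbDa22D21D$b
  rot[2] = 21aDbDa22D21D$b2
  rot[3] = 1aDbDa22D21D$b22
  rot[4] = aDbDa22D21D$b221
  rot[5] = DbDa22D21D$b221a
  rot[6] = bDa22D21D$b221aD
  rot[7] = Da22D21D$b221aDb
  rot[8] = a22D21D$b221aDbD
  rot[9] = 22D21D$b221aDbDa
  rot[10] = 2D21D$b221aDbDa2
  rot[11] = D21D$b221aDbDa22
  rot[12] = 21D$b221aDbDa22D
  rot[13] = 1D$b221aDbDa22D2
  rot[14] = D$b221aDbDa22D21
  rot[15] = $b221aDbDa22D21D
Sorted (with $ < everything):
  sorted[0] = $b221aDbDa22D21D  (last char: 'D')
  sorted[1] = 1D$b221aDbDa22D2  (last char: '2')
  sorted[2] = 1aDbDa22D21D$b22  (last char: '2')
  sorted[3] = 21D$b221aDbDa22D  (last char: 'D')
  sorted[4] = 21aDbDa22D21D$b2  (last char: '2')
  sorted[5] = 221aDbDa22D21D$b  (last char: 'b')
  sorted[6] = 22D21D$b221aDbDa  (last char: 'a')
  sorted[7] = 2D21D$b221aDbDa2  (last char: '2')
  sorted[8] = D$b221aDbDa22D21  (last char: '1')
  sorted[9] = D21D$b221aDbDa22  (last char: '2')
  sorted[10] = Da22D21D$b221aDb  (last char: 'b')
  sorted[11] = DbDa22D21D$b221a  (last char: 'a')
  sorted[12] = a22D21D$b221aDbD  (last char: 'D')
  sorted[13] = aDbDa22D21D$b221  (last char: '1')
  sorted[14] = b221aDbDa22D21D$  (last char: '$')
  sorted[15] = bDa22D21D$b221aD  (last char: 'D')
Last column: D22D2ba212baD1$D
Original string S is at sorted index 14

Answer: D22D2ba212baD1$D
14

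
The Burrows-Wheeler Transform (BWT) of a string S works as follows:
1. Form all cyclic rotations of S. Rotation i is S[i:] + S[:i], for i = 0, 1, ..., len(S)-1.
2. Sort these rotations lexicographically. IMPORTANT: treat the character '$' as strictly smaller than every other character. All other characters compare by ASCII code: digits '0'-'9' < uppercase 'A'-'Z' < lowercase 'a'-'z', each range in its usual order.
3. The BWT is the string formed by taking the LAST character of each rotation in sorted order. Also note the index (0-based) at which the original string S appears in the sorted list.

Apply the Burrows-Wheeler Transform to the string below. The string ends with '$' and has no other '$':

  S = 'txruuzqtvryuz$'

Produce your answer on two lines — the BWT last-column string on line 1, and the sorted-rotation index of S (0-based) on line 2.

Answer: zzxvq$ryuttruu
5

Derivation:
All 14 rotations (rotation i = S[i:]+S[:i]):
  rot[0] = txruuzqtvryuz$
  rot[1] = xruuzqtvryuz$t
  rot[2] = ruuzqtvryuz$tx
  rot[3] = uuzqtvryuz$txr
  rot[4] = uzqtvryuz$txru
  rot[5] = zqtvryuz$txruu
  rot[6] = qtvryuz$txruuz
  rot[7] = tvryuz$txruuzq
  rot[8] = vryuz$txruuzqt
  rot[9] = ryuz$txruuzqtv
  rot[10] = yuz$txruuzqtvr
  rot[11] = uz$txruuzqtvry
  rot[12] = z$txruuzqtvryu
  rot[13] = $txruuzqtvryuz
Sorted (with $ < everything):
  sorted[0] = $txruuzqtvryuz  (last char: 'z')
  sorted[1] = qtvryuz$txruuz  (last char: 'z')
  sorted[2] = ruuzqtvryuz$tx  (last char: 'x')
  sorted[3] = ryuz$txruuzqtv  (last char: 'v')
  sorted[4] = tvryuz$txruuzq  (last char: 'q')
  sorted[5] = txruuzqtvryuz$  (last char: '$')
  sorted[6] = uuzqtvryuz$txr  (last char: 'r')
  sorted[7] = uz$txruuzqtvry  (last char: 'y')
  sorted[8] = uzqtvryuz$txru  (last char: 'u')
  sorted[9] = vryuz$txruuzqt  (last char: 't')
  sorted[10] = xruuzqtvryuz$t  (last char: 't')
  sorted[11] = yuz$txruuzqtvr  (last char: 'r')
  sorted[12] = z$txruuzqtvryu  (last char: 'u')
  sorted[13] = zqtvryuz$txruu  (last char: 'u')
Last column: zzxvq$ryuttruu
Original string S is at sorted index 5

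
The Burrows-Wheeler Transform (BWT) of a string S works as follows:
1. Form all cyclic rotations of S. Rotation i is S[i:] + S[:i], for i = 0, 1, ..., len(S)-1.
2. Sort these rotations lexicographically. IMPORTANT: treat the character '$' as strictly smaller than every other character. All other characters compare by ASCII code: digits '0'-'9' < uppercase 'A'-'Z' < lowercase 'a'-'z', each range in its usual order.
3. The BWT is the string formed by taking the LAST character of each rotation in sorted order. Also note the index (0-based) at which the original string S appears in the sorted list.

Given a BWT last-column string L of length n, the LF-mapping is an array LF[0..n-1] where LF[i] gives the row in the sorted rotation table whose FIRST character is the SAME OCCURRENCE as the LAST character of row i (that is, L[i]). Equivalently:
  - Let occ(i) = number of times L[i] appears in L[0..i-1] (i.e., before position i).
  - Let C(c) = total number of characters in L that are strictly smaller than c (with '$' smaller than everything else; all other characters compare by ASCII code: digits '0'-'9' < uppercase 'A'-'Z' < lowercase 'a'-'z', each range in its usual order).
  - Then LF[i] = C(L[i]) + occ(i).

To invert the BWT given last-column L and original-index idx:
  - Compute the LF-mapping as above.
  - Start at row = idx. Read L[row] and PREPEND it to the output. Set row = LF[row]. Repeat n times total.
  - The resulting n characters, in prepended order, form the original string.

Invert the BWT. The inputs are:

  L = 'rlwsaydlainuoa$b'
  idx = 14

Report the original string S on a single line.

Answer: wallabydinosaur$

Derivation:
LF mapping: 11 7 14 12 1 15 5 8 2 6 9 13 10 3 0 4
Walk LF starting at row 14, prepending L[row]:
  step 1: row=14, L[14]='$', prepend. Next row=LF[14]=0
  step 2: row=0, L[0]='r', prepend. Next row=LF[0]=11
  step 3: row=11, L[11]='u', prepend. Next row=LF[11]=13
  step 4: row=13, L[13]='a', prepend. Next row=LF[13]=3
  step 5: row=3, L[3]='s', prepend. Next row=LF[3]=12
  step 6: row=12, L[12]='o', prepend. Next row=LF[12]=10
  step 7: row=10, L[10]='n', prepend. Next row=LF[10]=9
  step 8: row=9, L[9]='i', prepend. Next row=LF[9]=6
  step 9: row=6, L[6]='d', prepend. Next row=LF[6]=5
  step 10: row=5, L[5]='y', prepend. Next row=LF[5]=15
  step 11: row=15, L[15]='b', prepend. Next row=LF[15]=4
  step 12: row=4, L[4]='a', prepend. Next row=LF[4]=1
  step 13: row=1, L[1]='l', prepend. Next row=LF[1]=7
  step 14: row=7, L[7]='l', prepend. Next row=LF[7]=8
  step 15: row=8, L[8]='a', prepend. Next row=LF[8]=2
  step 16: row=2, L[2]='w', prepend. Next row=LF[2]=14
Reversed output: wallabydinosaur$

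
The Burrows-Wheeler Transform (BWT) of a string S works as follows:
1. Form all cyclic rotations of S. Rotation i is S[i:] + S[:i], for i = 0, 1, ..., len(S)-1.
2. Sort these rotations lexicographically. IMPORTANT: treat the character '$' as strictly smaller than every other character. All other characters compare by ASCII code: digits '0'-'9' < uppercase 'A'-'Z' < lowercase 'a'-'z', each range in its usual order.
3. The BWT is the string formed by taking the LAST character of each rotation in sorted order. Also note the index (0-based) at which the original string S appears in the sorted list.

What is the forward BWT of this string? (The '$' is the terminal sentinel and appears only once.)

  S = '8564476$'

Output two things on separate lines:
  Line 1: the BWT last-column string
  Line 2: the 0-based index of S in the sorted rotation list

Answer: 6648754$
7

Derivation:
All 8 rotations (rotation i = S[i:]+S[:i]):
  rot[0] = 8564476$
  rot[1] = 564476$8
  rot[2] = 64476$85
  rot[3] = 4476$856
  rot[4] = 476$8564
  rot[5] = 76$85644
  rot[6] = 6$856447
  rot[7] = $8564476
Sorted (with $ < everything):
  sorted[0] = $8564476  (last char: '6')
  sorted[1] = 4476$856  (last char: '6')
  sorted[2] = 476$8564  (last char: '4')
  sorted[3] = 564476$8  (last char: '8')
  sorted[4] = 6$856447  (last char: '7')
  sorted[5] = 64476$85  (last char: '5')
  sorted[6] = 76$85644  (last char: '4')
  sorted[7] = 8564476$  (last char: '$')
Last column: 6648754$
Original string S is at sorted index 7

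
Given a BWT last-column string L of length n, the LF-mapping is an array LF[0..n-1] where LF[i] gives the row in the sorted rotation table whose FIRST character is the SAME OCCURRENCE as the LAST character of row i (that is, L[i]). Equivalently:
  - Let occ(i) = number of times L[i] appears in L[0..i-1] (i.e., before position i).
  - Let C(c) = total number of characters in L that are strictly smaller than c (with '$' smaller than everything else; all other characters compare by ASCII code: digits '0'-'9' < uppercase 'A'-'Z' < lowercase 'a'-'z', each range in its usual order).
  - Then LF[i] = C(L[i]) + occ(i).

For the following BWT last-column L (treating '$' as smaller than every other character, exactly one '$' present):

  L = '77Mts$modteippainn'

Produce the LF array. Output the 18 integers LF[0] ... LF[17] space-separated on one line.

Answer: 1 2 3 16 15 0 9 12 5 17 6 7 13 14 4 8 10 11

Derivation:
Char counts: '$':1, '7':2, 'M':1, 'a':1, 'd':1, 'e':1, 'i':2, 'm':1, 'n':2, 'o':1, 'p':2, 's':1, 't':2
C (first-col start): C('$')=0, C('7')=1, C('M')=3, C('a')=4, C('d')=5, C('e')=6, C('i')=7, C('m')=9, C('n')=10, C('o')=12, C('p')=13, C('s')=15, C('t')=16
L[0]='7': occ=0, LF[0]=C('7')+0=1+0=1
L[1]='7': occ=1, LF[1]=C('7')+1=1+1=2
L[2]='M': occ=0, LF[2]=C('M')+0=3+0=3
L[3]='t': occ=0, LF[3]=C('t')+0=16+0=16
L[4]='s': occ=0, LF[4]=C('s')+0=15+0=15
L[5]='$': occ=0, LF[5]=C('$')+0=0+0=0
L[6]='m': occ=0, LF[6]=C('m')+0=9+0=9
L[7]='o': occ=0, LF[7]=C('o')+0=12+0=12
L[8]='d': occ=0, LF[8]=C('d')+0=5+0=5
L[9]='t': occ=1, LF[9]=C('t')+1=16+1=17
L[10]='e': occ=0, LF[10]=C('e')+0=6+0=6
L[11]='i': occ=0, LF[11]=C('i')+0=7+0=7
L[12]='p': occ=0, LF[12]=C('p')+0=13+0=13
L[13]='p': occ=1, LF[13]=C('p')+1=13+1=14
L[14]='a': occ=0, LF[14]=C('a')+0=4+0=4
L[15]='i': occ=1, LF[15]=C('i')+1=7+1=8
L[16]='n': occ=0, LF[16]=C('n')+0=10+0=10
L[17]='n': occ=1, LF[17]=C('n')+1=10+1=11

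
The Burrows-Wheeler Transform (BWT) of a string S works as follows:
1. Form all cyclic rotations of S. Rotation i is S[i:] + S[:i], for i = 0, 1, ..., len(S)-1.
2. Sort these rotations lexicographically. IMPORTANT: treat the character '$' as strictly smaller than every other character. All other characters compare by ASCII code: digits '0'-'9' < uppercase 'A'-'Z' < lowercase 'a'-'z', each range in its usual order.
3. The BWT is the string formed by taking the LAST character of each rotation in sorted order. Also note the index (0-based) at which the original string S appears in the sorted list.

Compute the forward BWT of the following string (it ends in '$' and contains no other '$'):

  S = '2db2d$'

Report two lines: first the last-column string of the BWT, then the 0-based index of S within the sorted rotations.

Answer: db$d22
2

Derivation:
All 6 rotations (rotation i = S[i:]+S[:i]):
  rot[0] = 2db2d$
  rot[1] = db2d$2
  rot[2] = b2d$2d
  rot[3] = 2d$2db
  rot[4] = d$2db2
  rot[5] = $2db2d
Sorted (with $ < everything):
  sorted[0] = $2db2d  (last char: 'd')
  sorted[1] = 2d$2db  (last char: 'b')
  sorted[2] = 2db2d$  (last char: '$')
  sorted[3] = b2d$2d  (last char: 'd')
  sorted[4] = d$2db2  (last char: '2')
  sorted[5] = db2d$2  (last char: '2')
Last column: db$d22
Original string S is at sorted index 2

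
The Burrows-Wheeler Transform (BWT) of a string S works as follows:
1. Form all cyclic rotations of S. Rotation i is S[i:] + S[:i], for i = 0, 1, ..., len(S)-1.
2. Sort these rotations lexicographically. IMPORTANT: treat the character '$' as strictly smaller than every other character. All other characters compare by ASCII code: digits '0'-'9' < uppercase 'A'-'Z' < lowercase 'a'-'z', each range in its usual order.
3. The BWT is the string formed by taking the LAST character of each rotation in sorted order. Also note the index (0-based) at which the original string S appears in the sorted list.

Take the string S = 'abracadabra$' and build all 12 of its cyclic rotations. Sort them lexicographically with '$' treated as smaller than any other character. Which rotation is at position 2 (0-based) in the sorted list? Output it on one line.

Answer: abra$abracad

Derivation:
All 12 rotations (rotation i = S[i:]+S[:i]):
  rot[0] = abracadabra$
  rot[1] = bracadabra$a
  rot[2] = racadabra$ab
  rot[3] = acadabra$abr
  rot[4] = cadabra$abra
  rot[5] = adabra$abrac
  rot[6] = dabra$abraca
  rot[7] = abra$abracad
  rot[8] = bra$abracada
  rot[9] = ra$abracadab
  rot[10] = a$abracadabr
  rot[11] = $abracadabra
Sorted (with $ < everything):
  sorted[0] = $abracadabra
  sorted[1] = a$abracadabr
  sorted[2] = abra$abracad
  sorted[3] = abracadabra$
  sorted[4] = acadabra$abr
  sorted[5] = adabra$abrac
  sorted[6] = bra$abracada
  sorted[7] = bracadabra$a
  sorted[8] = cadabra$abra
  sorted[9] = dabra$abraca
  sorted[10] = ra$abracadab
  sorted[11] = racadabra$ab
sorted[2] = abra$abracad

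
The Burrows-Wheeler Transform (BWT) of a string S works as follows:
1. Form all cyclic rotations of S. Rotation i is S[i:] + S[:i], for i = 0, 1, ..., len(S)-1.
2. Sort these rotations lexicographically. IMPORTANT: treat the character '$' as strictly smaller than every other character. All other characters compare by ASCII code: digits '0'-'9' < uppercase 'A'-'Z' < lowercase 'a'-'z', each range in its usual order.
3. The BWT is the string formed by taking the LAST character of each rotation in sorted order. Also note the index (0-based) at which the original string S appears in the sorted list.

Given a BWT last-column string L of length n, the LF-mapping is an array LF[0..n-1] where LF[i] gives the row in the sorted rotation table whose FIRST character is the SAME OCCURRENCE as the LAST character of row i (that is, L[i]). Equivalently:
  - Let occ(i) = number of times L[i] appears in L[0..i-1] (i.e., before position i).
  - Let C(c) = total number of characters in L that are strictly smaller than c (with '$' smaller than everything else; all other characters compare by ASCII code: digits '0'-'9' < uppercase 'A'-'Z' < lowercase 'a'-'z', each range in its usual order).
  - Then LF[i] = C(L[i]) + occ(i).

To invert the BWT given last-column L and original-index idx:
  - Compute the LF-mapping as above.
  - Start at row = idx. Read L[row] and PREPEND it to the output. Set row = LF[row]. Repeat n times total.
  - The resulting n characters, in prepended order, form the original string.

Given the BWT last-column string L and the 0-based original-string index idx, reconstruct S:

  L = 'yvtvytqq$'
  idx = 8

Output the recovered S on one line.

LF mapping: 7 5 3 6 8 4 1 2 0
Walk LF starting at row 8, prepending L[row]:
  step 1: row=8, L[8]='$', prepend. Next row=LF[8]=0
  step 2: row=0, L[0]='y', prepend. Next row=LF[0]=7
  step 3: row=7, L[7]='q', prepend. Next row=LF[7]=2
  step 4: row=2, L[2]='t', prepend. Next row=LF[2]=3
  step 5: row=3, L[3]='v', prepend. Next row=LF[3]=6
  step 6: row=6, L[6]='q', prepend. Next row=LF[6]=1
  step 7: row=1, L[1]='v', prepend. Next row=LF[1]=5
  step 8: row=5, L[5]='t', prepend. Next row=LF[5]=4
  step 9: row=4, L[4]='y', prepend. Next row=LF[4]=8
Reversed output: ytvqvtqy$

Answer: ytvqvtqy$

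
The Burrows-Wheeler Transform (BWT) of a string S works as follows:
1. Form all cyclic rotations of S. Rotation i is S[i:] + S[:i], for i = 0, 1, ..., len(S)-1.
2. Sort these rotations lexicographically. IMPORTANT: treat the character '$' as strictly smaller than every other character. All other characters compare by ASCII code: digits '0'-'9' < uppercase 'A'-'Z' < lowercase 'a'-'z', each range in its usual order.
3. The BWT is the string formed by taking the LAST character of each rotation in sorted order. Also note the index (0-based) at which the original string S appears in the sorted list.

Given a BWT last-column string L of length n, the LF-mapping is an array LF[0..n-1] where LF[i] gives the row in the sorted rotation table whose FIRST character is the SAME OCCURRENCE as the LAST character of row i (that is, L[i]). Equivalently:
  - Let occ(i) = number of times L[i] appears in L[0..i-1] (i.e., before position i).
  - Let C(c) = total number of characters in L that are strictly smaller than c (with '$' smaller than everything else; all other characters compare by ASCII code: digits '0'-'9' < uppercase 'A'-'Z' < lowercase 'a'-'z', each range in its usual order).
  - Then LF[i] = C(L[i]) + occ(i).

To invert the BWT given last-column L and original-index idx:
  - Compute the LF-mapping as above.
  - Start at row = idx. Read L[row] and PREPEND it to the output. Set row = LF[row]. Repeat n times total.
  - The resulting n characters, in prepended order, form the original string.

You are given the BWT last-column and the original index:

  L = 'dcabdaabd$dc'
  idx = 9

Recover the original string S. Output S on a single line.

LF mapping: 8 6 1 4 9 2 3 5 10 0 11 7
Walk LF starting at row 9, prepending L[row]:
  step 1: row=9, L[9]='$', prepend. Next row=LF[9]=0
  step 2: row=0, L[0]='d', prepend. Next row=LF[0]=8
  step 3: row=8, L[8]='d', prepend. Next row=LF[8]=10
  step 4: row=10, L[10]='d', prepend. Next row=LF[10]=11
  step 5: row=11, L[11]='c', prepend. Next row=LF[11]=7
  step 6: row=7, L[7]='b', prepend. Next row=LF[7]=5
  step 7: row=5, L[5]='a', prepend. Next row=LF[5]=2
  step 8: row=2, L[2]='a', prepend. Next row=LF[2]=1
  step 9: row=1, L[1]='c', prepend. Next row=LF[1]=6
  step 10: row=6, L[6]='a', prepend. Next row=LF[6]=3
  step 11: row=3, L[3]='b', prepend. Next row=LF[3]=4
  step 12: row=4, L[4]='d', prepend. Next row=LF[4]=9
Reversed output: dbacaabcddd$

Answer: dbacaabcddd$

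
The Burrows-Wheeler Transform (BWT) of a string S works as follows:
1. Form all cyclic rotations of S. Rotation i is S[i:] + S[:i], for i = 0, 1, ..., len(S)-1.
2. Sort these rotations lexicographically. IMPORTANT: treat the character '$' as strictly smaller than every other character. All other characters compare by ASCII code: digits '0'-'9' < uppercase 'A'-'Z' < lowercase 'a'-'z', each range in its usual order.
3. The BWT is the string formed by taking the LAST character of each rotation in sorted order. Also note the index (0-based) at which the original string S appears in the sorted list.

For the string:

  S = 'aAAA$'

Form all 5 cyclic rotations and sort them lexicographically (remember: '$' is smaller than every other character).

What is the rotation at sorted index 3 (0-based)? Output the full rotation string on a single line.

Answer: AAA$a

Derivation:
All 5 rotations (rotation i = S[i:]+S[:i]):
  rot[0] = aAAA$
  rot[1] = AAA$a
  rot[2] = AA$aA
  rot[3] = A$aAA
  rot[4] = $aAAA
Sorted (with $ < everything):
  sorted[0] = $aAAA
  sorted[1] = A$aAA
  sorted[2] = AA$aA
  sorted[3] = AAA$a
  sorted[4] = aAAA$
sorted[3] = AAA$a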